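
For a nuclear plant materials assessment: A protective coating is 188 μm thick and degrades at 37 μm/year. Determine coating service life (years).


Service life = thickness / degradation rate
Life = 188 / 37 = 5.1 years

5.1 years


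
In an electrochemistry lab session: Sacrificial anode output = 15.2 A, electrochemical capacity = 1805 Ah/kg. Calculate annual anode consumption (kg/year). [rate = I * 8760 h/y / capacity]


Annual consumption = current * hours per year / capacity
Rate = 15.2 * 8760 / 1805 = 73.8 kg/year

73.8 kg/year


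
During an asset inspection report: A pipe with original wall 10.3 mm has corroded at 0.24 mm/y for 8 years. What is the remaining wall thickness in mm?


Remaining wall = original − CR × time
t = 10.3 − 0.24*8 = 10.3 − 1.92 = 8.38 mm

8.38 mm


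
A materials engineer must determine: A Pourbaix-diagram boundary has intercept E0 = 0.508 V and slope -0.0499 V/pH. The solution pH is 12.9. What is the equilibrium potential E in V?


Apply the Pourbaix line equation: E = E0 + slope*pH
E = 0.508 + (-0.0499)*12.9 = 0.508 + (-0.64371) = -0.13571 V
Rounded to 4 decimal places: E = -0.1357 V

-0.1357 V


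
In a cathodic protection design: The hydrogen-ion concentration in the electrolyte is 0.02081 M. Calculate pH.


pH = −log10[H+]
pH = −log10(0.02081) = 1.68

1.68


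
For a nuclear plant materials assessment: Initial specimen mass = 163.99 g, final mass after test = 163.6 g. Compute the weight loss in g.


Weight loss = initial − final
WL = 163.99 − 163.6 = 0.39 g

0.39 g


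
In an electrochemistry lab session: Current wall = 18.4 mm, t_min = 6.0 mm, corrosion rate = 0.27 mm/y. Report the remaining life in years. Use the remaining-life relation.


Apply the remaining-life relation: RL = (t_current − t_min) / CR
RL = (18.4 − 6.0) / 0.27 = 12.4 / 0.27 = 45.9 years

45.9 years


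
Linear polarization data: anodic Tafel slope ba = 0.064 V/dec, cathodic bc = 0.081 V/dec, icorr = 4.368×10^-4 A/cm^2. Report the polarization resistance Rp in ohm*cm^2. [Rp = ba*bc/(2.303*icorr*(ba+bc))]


Apply the Stern-Geary equation: Rp = ba*bc / (2.303*icorr*(ba+bc))
ba*bc = 0.064*0.081 = 0.005184
ba+bc = 0.145; 2.303*icorr*(ba+bc) = 2.303*4.368×10^-4*0.145 = 1.4586281×10^-4
Rp = 0.005184 / 1.4586281×10^-4 = 35.54 ohm*cm^2

35.54 ohm*cm^2


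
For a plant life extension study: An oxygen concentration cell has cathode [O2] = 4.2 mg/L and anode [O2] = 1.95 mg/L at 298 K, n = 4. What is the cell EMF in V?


Apply the Nernst concentration-cell relation: E = (RT/nF)*ln(C_cathode/C_anode)
RT/nF = 8.314*298/(4*96485) = 0.00641958 V
ln(4.2/1.95) = 0.76726
E = 0.00641958 * 0.76726 = 0.00493 V

0.00493 V


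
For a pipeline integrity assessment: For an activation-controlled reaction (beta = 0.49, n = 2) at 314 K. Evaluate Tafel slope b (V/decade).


Apply the Tafel slope relation: b = 2.303*R*T/(beta*n*F)
Numerator: 2.303 * 8.314 * 314 = 6012.2
Denominator: 0.49 * 2 * 96485 = 94555.3
b = 6012.2 / 94555.3 = 0.0636 V/decade

0.0636 V/decade


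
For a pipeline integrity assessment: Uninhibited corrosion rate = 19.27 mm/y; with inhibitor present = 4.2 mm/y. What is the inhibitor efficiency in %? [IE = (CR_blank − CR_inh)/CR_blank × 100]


Apply the inhibitor-efficiency definition: IE = (CR_blank − CR_inh)/CR_blank × 100
IE = (19.27 − 4.2) / 19.27 × 100
IE = 15.07 / 19.27 × 100 = 78.2 %

78.2 %


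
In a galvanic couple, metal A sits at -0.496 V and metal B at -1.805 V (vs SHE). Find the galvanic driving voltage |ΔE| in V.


Driving voltage is the absolute potential difference.
|ΔE| = |-0.496 − (-1.805)| = 1.309 V

1.309 V


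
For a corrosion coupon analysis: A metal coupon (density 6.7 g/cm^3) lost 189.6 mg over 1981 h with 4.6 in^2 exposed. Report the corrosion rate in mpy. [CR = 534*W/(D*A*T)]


Apply the mpy weight-loss relation: CR = 534 * W / (D * A * T)
Numerator: 534 * 189.6 = 101246.4
Denominator: 6.7 * 4.6 * 1981 = 61054.42
CR = 101246.4 / 61054.42 = 1.6583 mpy

1.6583 mpy


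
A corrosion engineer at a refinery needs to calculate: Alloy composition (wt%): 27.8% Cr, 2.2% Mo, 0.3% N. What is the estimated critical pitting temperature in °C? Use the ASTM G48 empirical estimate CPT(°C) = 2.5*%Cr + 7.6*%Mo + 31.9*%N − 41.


Apply the ASTM G48 empirical CPT estimate: CPT(°C) = 2.5*%Cr + 7.6*%Mo + 31.9*%N − 41
2.5*27.8 = 69.5; 7.6*2.2 = 16.72; 31.9*0.3 = 9.57
CPT = 69.5 + 16.72 + 9.57 − 41 = 54.79 °C
Rounded to 0.1 °C: CPT ≈ 54.8 °C

54.8 °C


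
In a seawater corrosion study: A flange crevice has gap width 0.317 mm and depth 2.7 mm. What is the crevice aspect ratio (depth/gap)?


Aspect ratio = depth / gap
Ratio = 2.7 / 0.317 = 8.5

8.5


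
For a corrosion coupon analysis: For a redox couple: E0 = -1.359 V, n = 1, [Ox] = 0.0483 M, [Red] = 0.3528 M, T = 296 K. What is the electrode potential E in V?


Apply the Nernst equation: E = E0 + (RT/nF)*ln([Ox]/[Red])
Step 1: RT/nF = 8.314*296/(1*96485) = 0.02550598 V
Step 2: [Ox]/[Red] = 0.0483/0.3528 = 0.136905
Step 3: ln(0.136905) = -1.988468
Step 4: correction = 0.02550598 * -1.988468 = -0.051 V
E = -1.359 + -0.051 = -1.41 V

-1.41 V


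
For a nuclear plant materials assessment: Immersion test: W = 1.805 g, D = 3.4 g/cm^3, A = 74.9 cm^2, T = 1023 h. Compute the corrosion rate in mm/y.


Apply the mm/y weight-loss relation: CR = 87600 * W / (D * A * T)
Numerator: 87600 * 1.805 = 158118.0
Denominator: 3.4 * 74.9 * 1023 = 260517.18
CR = 158118.0 / 260517.18 = 0.606939 mm/y

0.606939 mm/y


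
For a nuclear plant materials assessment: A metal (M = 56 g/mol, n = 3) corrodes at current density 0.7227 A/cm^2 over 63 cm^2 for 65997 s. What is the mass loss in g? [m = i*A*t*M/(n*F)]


Apply Faraday's law: m = i*A*t*M / (n*F)
Total charge passed Q = i*A*t = 0.7227*63*65997 = 3004850.0097 C
m = Q*M/(n*F) = 3004850.0097*56/(3*96485) = 581.3394 g

581.3394 g


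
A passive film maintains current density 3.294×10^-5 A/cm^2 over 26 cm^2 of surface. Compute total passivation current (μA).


I = i_pass * A, then convert A → μA (×10^6)
I = 3.294×10^-5 * 26 * 10^6 = 856.44 μA

856.44 μA


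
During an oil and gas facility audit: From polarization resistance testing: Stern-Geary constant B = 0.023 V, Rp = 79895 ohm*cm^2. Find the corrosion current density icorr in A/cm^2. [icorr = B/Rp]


Apply the Stern-Geary relation: icorr = B / Rp
icorr = 0.023 / 79895 = 2.879×10^-7 A/cm^2

2.879×10^-7 A/cm^2


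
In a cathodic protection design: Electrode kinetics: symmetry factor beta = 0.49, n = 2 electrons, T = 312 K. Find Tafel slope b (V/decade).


Apply the Tafel slope relation: b = 2.303*R*T/(beta*n*F)
Numerator: 2.303 * 8.314 * 312 = 5973.91
Denominator: 0.49 * 2 * 96485 = 94555.3
b = 5973.91 / 94555.3 = 0.063 V/decade

0.063 V/decade


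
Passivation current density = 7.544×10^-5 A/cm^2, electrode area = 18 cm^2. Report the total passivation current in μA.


I = i_pass * A, then convert A → μA (×10^6)
I = 7.544×10^-5 * 18 * 10^6 = 1357.92 μA

1357.92 μA


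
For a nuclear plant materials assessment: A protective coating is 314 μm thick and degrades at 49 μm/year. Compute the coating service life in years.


Service life = thickness / degradation rate
Life = 314 / 49 = 6.4 years

6.4 years


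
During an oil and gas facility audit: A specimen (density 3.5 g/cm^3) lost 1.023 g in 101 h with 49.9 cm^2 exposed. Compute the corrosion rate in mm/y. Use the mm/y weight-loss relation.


Apply the mm/y weight-loss relation: CR = 87600 * W / (D * A * T)
Numerator: 87600 * 1.023 = 89614.8
Denominator: 3.5 * 49.9 * 101 = 17639.65
CR = 89614.8 / 17639.65 = 5.080305 mm/y

5.080305 mm/y


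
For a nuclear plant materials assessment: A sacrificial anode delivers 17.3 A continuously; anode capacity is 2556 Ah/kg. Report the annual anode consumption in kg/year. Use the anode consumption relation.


Annual consumption = current * hours per year / capacity
Rate = 17.3 * 8760 / 2556 = 59.3 kg/year

59.3 kg/year


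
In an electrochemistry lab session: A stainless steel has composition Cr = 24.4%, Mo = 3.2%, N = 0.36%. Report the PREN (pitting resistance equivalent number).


Apply the PREN formula: PREN = Cr + 3.3*Mo + 16*N
PREN = 24.4 + 3.3*3.2 + 16*0.36
PREN = 24.4 + 10.56 + 5.76 = 40.72

40.72


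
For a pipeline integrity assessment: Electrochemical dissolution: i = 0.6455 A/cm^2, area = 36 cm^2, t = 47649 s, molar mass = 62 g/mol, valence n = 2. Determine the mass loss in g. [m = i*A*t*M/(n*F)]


Apply Faraday's law: m = i*A*t*M / (n*F)
Total charge passed Q = i*A*t = 0.6455*36*47649 = 1107267.462 C
m = Q*M/(n*F) = 1107267.462*62/(2*96485) = 355.7578 g

355.7578 g


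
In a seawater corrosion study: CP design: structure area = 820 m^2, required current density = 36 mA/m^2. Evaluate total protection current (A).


I = area * current density, then convert mA → A (÷1000)
I = 820 * 36 / 1000 = 29.52 A

29.52 A


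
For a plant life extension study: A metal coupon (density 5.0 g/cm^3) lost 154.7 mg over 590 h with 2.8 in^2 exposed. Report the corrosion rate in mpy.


Apply the mpy weight-loss relation: CR = 534 * W / (D * A * T)
Numerator: 534 * 154.7 = 82609.8
Denominator: 5.0 * 2.8 * 590 = 8260.0
CR = 82609.8 / 8260.0 = 10.0012 mpy

10.0012 mpy


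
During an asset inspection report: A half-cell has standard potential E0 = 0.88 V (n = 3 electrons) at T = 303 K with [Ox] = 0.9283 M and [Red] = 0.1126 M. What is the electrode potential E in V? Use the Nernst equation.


Apply the Nernst equation: E = E0 + (RT/nF)*ln([Ox]/[Red])
Step 1: RT/nF = 8.314*303/(3*96485) = 0.00870305 V
Step 2: [Ox]/[Red] = 0.9283/0.1126 = 8.244227
Step 3: ln(8.244227) = 2.109513
Step 4: correction = 0.00870305 * 2.109513 = 0.018 V
E = 0.88 + 0.018 = 0.898 V

0.898 V


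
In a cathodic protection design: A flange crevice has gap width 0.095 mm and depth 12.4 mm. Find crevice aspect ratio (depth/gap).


Aspect ratio = depth / gap
Ratio = 12.4 / 0.095 = 130.5

130.5


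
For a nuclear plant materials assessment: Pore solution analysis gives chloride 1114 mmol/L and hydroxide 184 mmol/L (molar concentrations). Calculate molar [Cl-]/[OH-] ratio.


Threshold parameter = [Cl-] / [OH-] (molar basis; both in mmol/L, so units cancel)
Ratio = 1114 / 184 = 6.05

6.05


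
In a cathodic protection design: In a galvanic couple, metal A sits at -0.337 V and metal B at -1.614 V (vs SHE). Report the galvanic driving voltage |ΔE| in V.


Driving voltage is the absolute potential difference.
|ΔE| = |-0.337 − (-1.614)| = 1.277 V

1.277 V


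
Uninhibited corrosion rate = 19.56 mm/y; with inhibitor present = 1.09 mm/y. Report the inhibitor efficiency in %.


Apply the inhibitor-efficiency definition: IE = (CR_blank − CR_inh)/CR_blank × 100
IE = (19.56 − 1.09) / 19.56 × 100
IE = 18.47 / 19.56 × 100 = 94.4 %

94.4 %


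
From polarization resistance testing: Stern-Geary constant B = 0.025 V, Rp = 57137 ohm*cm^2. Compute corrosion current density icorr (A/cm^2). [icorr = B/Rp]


Apply the Stern-Geary relation: icorr = B / Rp
icorr = 0.025 / 57137 = 4.375×10^-7 A/cm^2

4.375×10^-7 A/cm^2


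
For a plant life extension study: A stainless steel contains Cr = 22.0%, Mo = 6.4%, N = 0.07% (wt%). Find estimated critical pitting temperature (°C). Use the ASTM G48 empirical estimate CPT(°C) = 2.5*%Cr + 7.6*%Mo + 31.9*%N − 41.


Apply the ASTM G48 empirical CPT estimate: CPT(°C) = 2.5*%Cr + 7.6*%Mo + 31.9*%N − 41
2.5*22.0 = 55; 7.6*6.4 = 48.64; 31.9*0.07 = 2.233
CPT = 55 + 48.64 + 2.233 − 41 = 64.873 °C
Rounded to 0.1 °C: CPT ≈ 64.9 °C

64.9 °C


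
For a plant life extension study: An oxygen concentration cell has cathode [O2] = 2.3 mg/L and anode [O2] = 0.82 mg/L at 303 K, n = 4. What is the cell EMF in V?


Apply the Nernst concentration-cell relation: E = (RT/nF)*ln(C_cathode/C_anode)
RT/nF = 8.314*303/(4*96485) = 0.00652729 V
ln(2.3/0.82) = 1.03136
E = 0.00652729 * 1.03136 = 0.00673 V

0.00673 V


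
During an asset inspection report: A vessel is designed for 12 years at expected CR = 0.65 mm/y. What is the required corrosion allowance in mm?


Corrosion allowance = CR × design life
CA = 0.65 * 12 = 7.8 mm

7.8 mm


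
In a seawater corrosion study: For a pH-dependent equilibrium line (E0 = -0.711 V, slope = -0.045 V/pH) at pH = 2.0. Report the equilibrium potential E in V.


Apply the Pourbaix line equation: E = E0 + slope*pH
E = -0.711 + (-0.045)*2.0 = -0.711 + (-0.09) = -0.801 V
Rounded to 4 decimal places: E = -0.8010 V

-0.8010 V


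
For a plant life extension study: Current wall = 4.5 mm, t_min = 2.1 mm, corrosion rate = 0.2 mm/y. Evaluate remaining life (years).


Apply the remaining-life relation: RL = (t_current − t_min) / CR
RL = (4.5 − 2.1) / 0.2 = 2.4 / 0.2 = 12.0 years

12.0 years


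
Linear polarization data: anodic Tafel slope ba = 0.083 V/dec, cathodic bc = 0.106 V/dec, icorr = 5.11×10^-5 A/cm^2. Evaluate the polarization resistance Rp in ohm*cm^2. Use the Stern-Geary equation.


Apply the Stern-Geary equation: Rp = ba*bc / (2.303*icorr*(ba+bc))
ba*bc = 0.083*0.106 = 0.008798
ba+bc = 0.189; 2.303*icorr*(ba+bc) = 2.303*5.11×10^-5*0.189 = 2.2242144×10^-5
Rp = 0.008798 / 2.2242144×10^-5 = 395.56 ohm*cm^2

395.56 ohm*cm^2


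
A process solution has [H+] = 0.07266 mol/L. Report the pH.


pH = −log10[H+]
pH = −log10(0.07266) = 1.14

1.14


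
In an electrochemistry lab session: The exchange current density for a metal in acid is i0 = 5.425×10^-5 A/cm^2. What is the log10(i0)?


i0 = 5.425×10^-5 A/cm^2
log10(i0) = -4.266

-4.266


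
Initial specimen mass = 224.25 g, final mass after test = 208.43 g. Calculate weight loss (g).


Weight loss = initial − final
WL = 224.25 − 208.43 = 15.82 g

15.82 g


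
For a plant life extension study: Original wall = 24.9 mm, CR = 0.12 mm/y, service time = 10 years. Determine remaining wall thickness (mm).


Remaining wall = original − CR × time
t = 24.9 − 0.12*10 = 24.9 − 1.2 = 23.7 mm

23.7 mm


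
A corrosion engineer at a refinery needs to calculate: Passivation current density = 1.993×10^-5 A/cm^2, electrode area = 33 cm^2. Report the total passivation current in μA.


I = i_pass * A, then convert A → μA (×10^6)
I = 1.993×10^-5 * 33 * 10^6 = 657.69 μA

657.69 μA


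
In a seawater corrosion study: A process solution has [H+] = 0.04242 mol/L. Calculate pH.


pH = −log10[H+]
pH = −log10(0.04242) = 1.37

1.37


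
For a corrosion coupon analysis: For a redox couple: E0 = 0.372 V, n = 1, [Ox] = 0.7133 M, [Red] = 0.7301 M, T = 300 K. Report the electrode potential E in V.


Apply the Nernst equation: E = E0 + (RT/nF)*ln([Ox]/[Red])
Step 1: RT/nF = 8.314*300/(1*96485) = 0.02585065 V
Step 2: [Ox]/[Red] = 0.7133/0.7301 = 0.976989
Step 3: ln(0.976989) = -0.02328
Step 4: correction = 0.02585065 * -0.02328 = -0.001 V
E = 0.372 + -0.001 = 0.371 V

0.371 V


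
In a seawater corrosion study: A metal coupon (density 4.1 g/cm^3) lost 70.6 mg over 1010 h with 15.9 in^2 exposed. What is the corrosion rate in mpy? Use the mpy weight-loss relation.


Apply the mpy weight-loss relation: CR = 534 * W / (D * A * T)
Numerator: 534 * 70.6 = 37700.4
Denominator: 4.1 * 15.9 * 1010 = 65841.9
CR = 37700.4 / 65841.9 = 0.57259 mpy

0.57259 mpy


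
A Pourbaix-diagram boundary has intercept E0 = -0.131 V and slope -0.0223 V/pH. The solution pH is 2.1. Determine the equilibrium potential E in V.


Apply the Pourbaix line equation: E = E0 + slope*pH
E = -0.131 + (-0.0223)*2.1 = -0.131 + (-0.04683) = -0.17783 V
Rounded to 3 decimal places: E = -0.178 V

-0.178 V


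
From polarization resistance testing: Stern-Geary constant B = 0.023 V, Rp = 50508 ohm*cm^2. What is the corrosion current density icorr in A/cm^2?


Apply the Stern-Geary relation: icorr = B / Rp
icorr = 0.023 / 50508 = 4.554×10^-7 A/cm^2

4.554×10^-7 A/cm^2


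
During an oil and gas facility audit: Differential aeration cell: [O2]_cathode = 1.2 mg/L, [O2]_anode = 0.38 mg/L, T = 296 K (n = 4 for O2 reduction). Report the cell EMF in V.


Apply the Nernst concentration-cell relation: E = (RT/nF)*ln(C_cathode/C_anode)
RT/nF = 8.314*296/(4*96485) = 0.00637649 V
ln(1.2/0.38) = 1.14991
E = 0.00637649 * 1.14991 = 0.00733 V

0.00733 V


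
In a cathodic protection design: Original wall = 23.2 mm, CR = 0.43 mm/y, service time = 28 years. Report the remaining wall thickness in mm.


Remaining wall = original − CR × time
t = 23.2 − 0.43*28 = 23.2 − 12.04 = 11.16 mm

11.16 mm


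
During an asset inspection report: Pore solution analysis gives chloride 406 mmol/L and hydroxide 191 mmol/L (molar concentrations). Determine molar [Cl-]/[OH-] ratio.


Threshold parameter = [Cl-] / [OH-] (molar basis; both in mmol/L, so units cancel)
Ratio = 406 / 191 = 2.13

2.13


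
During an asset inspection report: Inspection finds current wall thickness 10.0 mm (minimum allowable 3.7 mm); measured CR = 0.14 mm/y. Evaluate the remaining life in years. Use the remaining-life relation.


Apply the remaining-life relation: RL = (t_current − t_min) / CR
RL = (10.0 − 3.7) / 0.14 = 6.3 / 0.14 = 45.0 years

45.0 years


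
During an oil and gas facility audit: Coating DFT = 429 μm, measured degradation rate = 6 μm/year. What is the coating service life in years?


Service life = thickness / degradation rate
Life = 429 / 6 = 71.5 years

71.5 years


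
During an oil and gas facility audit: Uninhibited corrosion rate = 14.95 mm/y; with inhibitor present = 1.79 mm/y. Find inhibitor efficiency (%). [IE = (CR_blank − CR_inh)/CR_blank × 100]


Apply the inhibitor-efficiency definition: IE = (CR_blank − CR_inh)/CR_blank × 100
IE = (14.95 − 1.79) / 14.95 × 100
IE = 13.16 / 14.95 × 100 = 88.0 %

88.0 %


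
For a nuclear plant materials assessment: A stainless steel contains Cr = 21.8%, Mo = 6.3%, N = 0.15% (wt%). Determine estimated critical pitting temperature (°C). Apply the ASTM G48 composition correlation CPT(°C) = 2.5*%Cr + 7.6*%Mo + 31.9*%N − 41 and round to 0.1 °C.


Apply the ASTM G48 empirical CPT estimate: CPT(°C) = 2.5*%Cr + 7.6*%Mo + 31.9*%N − 41
2.5*21.8 = 54.5; 7.6*6.3 = 47.88; 31.9*0.15 = 4.785
CPT = 54.5 + 47.88 + 4.785 − 41 = 66.165 °C
Rounded to 0.1 °C: CPT ≈ 66.2 °C

66.2 °C


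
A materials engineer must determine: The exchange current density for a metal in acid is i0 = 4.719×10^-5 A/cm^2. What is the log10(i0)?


i0 = 4.719×10^-5 A/cm^2
log10(i0) = -4.326

-4.326


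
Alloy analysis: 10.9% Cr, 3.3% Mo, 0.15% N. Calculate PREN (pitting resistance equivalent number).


Apply the PREN formula: PREN = Cr + 3.3*Mo + 16*N
PREN = 10.9 + 3.3*3.3 + 16*0.15
PREN = 10.9 + 10.89 + 2.4 = 24.19

24.19


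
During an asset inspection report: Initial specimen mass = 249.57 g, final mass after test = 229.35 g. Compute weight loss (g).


Weight loss = initial − final
WL = 249.57 − 229.35 = 20.22 g

20.22 g


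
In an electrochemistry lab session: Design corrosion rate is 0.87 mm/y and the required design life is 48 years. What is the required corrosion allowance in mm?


Corrosion allowance = CR × design life
CA = 0.87 * 48 = 41.76 mm

41.76 mm


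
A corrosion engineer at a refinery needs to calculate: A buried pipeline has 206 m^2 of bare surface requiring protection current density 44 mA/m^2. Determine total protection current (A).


I = area * current density, then convert mA → A (÷1000)
I = 206 * 44 / 1000 = 9.06 A

9.06 A


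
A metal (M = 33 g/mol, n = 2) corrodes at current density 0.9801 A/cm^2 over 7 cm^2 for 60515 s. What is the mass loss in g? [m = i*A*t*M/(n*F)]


Apply Faraday's law: m = i*A*t*M / (n*F)
Total charge passed Q = i*A*t = 0.9801*7*60515 = 415175.2605 C
m = Q*M/(n*F) = 415175.2605*33/(2*96485) = 70.99955 g

70.99955 g


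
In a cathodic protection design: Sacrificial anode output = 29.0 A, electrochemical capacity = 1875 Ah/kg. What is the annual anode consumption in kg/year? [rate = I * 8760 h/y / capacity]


Annual consumption = current * hours per year / capacity
Rate = 29.0 * 8760 / 1875 = 135.5 kg/year

135.5 kg/year


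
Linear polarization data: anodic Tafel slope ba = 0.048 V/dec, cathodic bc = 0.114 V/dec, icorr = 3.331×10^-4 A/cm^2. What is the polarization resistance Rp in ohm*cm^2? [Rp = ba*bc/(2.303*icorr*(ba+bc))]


Apply the Stern-Geary equation: Rp = ba*bc / (2.303*icorr*(ba+bc))
ba*bc = 0.048*0.114 = 0.005472
ba+bc = 0.162; 2.303*icorr*(ba+bc) = 2.303*3.331×10^-4*0.162 = 1.2427495×10^-4
Rp = 0.005472 / 1.2427495×10^-4 = 44.03 ohm*cm^2

44.03 ohm*cm^2


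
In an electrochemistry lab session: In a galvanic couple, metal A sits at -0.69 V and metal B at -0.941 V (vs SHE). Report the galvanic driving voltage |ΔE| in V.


Driving voltage is the absolute potential difference.
|ΔE| = |-0.69 − (-0.941)| = 0.251 V

0.251 V


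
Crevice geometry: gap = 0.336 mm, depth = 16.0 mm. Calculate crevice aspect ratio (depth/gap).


Aspect ratio = depth / gap
Ratio = 16.0 / 0.336 = 47.6

47.6


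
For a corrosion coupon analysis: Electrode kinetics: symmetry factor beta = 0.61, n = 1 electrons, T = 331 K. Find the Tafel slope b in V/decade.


Apply the Tafel slope relation: b = 2.303*R*T/(beta*n*F)
Numerator: 2.303 * 8.314 * 331 = 6337.7
Denominator: 0.61 * 1 * 96485 = 58855.85
b = 6337.7 / 58855.85 = 0.108 V/decade

0.108 V/decade


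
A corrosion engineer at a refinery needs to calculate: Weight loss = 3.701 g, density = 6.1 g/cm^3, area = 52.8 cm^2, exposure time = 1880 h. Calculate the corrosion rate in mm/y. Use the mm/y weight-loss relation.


Apply the mm/y weight-loss relation: CR = 87600 * W / (D * A * T)
Numerator: 87600 * 3.701 = 324207.6
Denominator: 6.1 * 52.8 * 1880 = 605510.4
CR = 324207.6 / 605510.4 = 0.5354 mm/y

0.5354 mm/y


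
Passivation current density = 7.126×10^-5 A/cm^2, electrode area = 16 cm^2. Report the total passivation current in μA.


I = i_pass * A, then convert A → μA (×10^6)
I = 7.126×10^-5 * 16 * 10^6 = 1140.16 μA

1140.16 μA


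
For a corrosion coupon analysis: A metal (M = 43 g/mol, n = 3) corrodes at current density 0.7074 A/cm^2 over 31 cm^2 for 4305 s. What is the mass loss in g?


Apply Faraday's law: m = i*A*t*M / (n*F)
Total charge passed Q = i*A*t = 0.7074*31*4305 = 94406.067 C
m = Q*M/(n*F) = 94406.067*43/(3*96485) = 14.024 g

14.024 g


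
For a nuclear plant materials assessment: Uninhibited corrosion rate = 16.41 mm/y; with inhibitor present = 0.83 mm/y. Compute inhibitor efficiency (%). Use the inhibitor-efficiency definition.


Apply the inhibitor-efficiency definition: IE = (CR_blank − CR_inh)/CR_blank × 100
IE = (16.41 − 0.83) / 16.41 × 100
IE = 15.58 / 16.41 × 100 = 94.9 %

94.9 %


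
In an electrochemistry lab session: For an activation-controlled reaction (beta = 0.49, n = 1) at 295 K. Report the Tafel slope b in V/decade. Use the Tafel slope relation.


Apply the Tafel slope relation: b = 2.303*R*T/(beta*n*F)
Numerator: 2.303 * 8.314 * 295 = 5648.41
Denominator: 0.49 * 1 * 96485 = 47277.65
b = 5648.41 / 47277.65 = 0.1195 V/decade

0.1195 V/decade


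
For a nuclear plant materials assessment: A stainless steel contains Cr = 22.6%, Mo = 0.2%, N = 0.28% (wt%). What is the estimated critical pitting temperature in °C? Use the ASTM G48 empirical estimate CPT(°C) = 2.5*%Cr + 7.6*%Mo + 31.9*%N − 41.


Apply the ASTM G48 empirical CPT estimate: CPT(°C) = 2.5*%Cr + 7.6*%Mo + 31.9*%N − 41
2.5*22.6 = 56.5; 7.6*0.2 = 1.52; 31.9*0.28 = 8.932
CPT = 56.5 + 1.52 + 8.932 − 41 = 25.952 °C
Rounded to 0.1 °C: CPT ≈ 26.0 °C

26.0 °C


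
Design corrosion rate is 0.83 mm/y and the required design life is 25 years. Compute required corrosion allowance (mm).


Corrosion allowance = CR × design life
CA = 0.83 * 25 = 20.75 mm

20.75 mm


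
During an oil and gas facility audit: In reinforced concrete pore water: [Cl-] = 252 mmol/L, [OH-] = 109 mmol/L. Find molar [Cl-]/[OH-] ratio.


Threshold parameter = [Cl-] / [OH-] (molar basis; both in mmol/L, so units cancel)
Ratio = 252 / 109 = 2.31

2.31


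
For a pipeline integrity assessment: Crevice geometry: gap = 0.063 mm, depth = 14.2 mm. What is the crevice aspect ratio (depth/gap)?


Aspect ratio = depth / gap
Ratio = 14.2 / 0.063 = 225.4

225.4


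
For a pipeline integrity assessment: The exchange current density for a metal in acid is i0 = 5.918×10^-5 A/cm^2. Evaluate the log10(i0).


i0 = 5.918×10^-5 A/cm^2
log10(i0) = -4.228

-4.228


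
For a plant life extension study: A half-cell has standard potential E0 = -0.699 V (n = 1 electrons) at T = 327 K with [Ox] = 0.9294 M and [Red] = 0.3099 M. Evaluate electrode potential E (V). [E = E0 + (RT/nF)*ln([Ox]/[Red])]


Apply the Nernst equation: E = E0 + (RT/nF)*ln([Ox]/[Red])
Step 1: RT/nF = 8.314*327/(1*96485) = 0.02817721 V
Step 2: [Ox]/[Red] = 0.9294/0.3099 = 2.999032
Step 3: ln(2.999032) = 1.09829
Step 4: correction = 0.02817721 * 1.09829 = 0.031 V
E = -0.699 + 0.031 = -0.668 V

-0.668 V


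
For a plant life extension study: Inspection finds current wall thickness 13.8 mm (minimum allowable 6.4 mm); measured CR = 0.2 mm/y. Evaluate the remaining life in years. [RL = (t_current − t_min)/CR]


Apply the remaining-life relation: RL = (t_current − t_min) / CR
RL = (13.8 − 6.4) / 0.2 = 7.4 / 0.2 = 37.0 years

37.0 years


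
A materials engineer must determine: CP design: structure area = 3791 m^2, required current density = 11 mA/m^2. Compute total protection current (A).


I = area * current density, then convert mA → A (÷1000)
I = 3791 * 11 / 1000 = 41.7 A

41.7 A


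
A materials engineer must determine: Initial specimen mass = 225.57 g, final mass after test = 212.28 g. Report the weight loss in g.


Weight loss = initial − final
WL = 225.57 − 212.28 = 13.29 g

13.29 g


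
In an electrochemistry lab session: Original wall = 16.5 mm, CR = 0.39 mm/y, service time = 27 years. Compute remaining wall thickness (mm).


Remaining wall = original − CR × time
t = 16.5 − 0.39*27 = 16.5 − 10.53 = 5.97 mm

5.97 mm


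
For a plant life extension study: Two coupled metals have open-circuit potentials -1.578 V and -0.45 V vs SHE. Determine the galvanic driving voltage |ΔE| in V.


Driving voltage is the absolute potential difference.
|ΔE| = |-1.578 − (-0.45)| = 1.128 V

1.128 V


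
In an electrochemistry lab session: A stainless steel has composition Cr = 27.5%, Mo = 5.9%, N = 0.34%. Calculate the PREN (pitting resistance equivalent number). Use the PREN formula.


Apply the PREN formula: PREN = Cr + 3.3*Mo + 16*N
PREN = 27.5 + 3.3*5.9 + 16*0.34
PREN = 27.5 + 19.47 + 5.44 = 52.41

52.41


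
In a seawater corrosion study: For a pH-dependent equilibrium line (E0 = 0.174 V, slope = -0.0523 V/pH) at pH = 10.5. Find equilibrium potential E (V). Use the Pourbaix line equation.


Apply the Pourbaix line equation: E = E0 + slope*pH
E = 0.174 + (-0.0523)*10.5 = 0.174 + (-0.54915) = -0.37515 V
Rounded to 4 decimal places: E = -0.3752 V

-0.3752 V


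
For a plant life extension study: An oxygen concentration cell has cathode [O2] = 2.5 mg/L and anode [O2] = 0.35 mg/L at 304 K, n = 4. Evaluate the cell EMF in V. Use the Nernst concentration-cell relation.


Apply the Nernst concentration-cell relation: E = (RT/nF)*ln(C_cathode/C_anode)
RT/nF = 8.314*304/(4*96485) = 0.00654883 V
ln(2.5/0.35) = 1.96611
E = 0.00654883 * 1.96611 = 0.01288 V

0.01288 V


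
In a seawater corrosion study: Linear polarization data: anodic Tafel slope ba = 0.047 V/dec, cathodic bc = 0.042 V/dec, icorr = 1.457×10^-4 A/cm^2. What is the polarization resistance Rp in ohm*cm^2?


Apply the Stern-Geary equation: Rp = ba*bc / (2.303*icorr*(ba+bc))
ba*bc = 0.047*0.042 = 0.001974
ba+bc = 0.089; 2.303*icorr*(ba+bc) = 2.303*1.457×10^-4*0.089 = 2.9863692×10^-5
Rp = 0.001974 / 2.9863692×10^-5 = 66.1 ohm*cm^2

66.1 ohm*cm^2


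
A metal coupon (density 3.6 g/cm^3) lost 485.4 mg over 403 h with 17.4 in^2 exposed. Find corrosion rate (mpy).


Apply the mpy weight-loss relation: CR = 534 * W / (D * A * T)
Numerator: 534 * 485.4 = 259203.6
Denominator: 3.6 * 17.4 * 403 = 25243.92
CR = 259203.6 / 25243.92 = 10.268 mpy

10.268 mpy


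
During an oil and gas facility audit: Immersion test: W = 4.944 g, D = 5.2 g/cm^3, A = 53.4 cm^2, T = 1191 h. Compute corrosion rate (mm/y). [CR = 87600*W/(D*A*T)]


Apply the mm/y weight-loss relation: CR = 87600 * W / (D * A * T)
Numerator: 87600 * 4.944 = 433094.4
Denominator: 5.2 * 53.4 * 1191 = 330716.88
CR = 433094.4 / 330716.88 = 1.3096 mm/y

1.3096 mm/y


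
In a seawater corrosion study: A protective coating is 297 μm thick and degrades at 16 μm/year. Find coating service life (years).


Service life = thickness / degradation rate
Life = 297 / 16 = 18.6 years

18.6 years


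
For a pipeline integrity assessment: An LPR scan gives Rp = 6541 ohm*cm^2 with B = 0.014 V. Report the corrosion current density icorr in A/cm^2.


Apply the Stern-Geary relation: icorr = B / Rp
icorr = 0.014 / 6541 = 2.14×10^-6 A/cm^2

2.14×10^-6 A/cm^2


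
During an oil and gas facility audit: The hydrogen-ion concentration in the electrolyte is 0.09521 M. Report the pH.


pH = −log10[H+]
pH = −log10(0.09521) = 1.02

1.02


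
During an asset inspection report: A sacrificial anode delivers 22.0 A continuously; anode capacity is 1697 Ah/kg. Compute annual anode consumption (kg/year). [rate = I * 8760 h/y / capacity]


Annual consumption = current * hours per year / capacity
Rate = 22.0 * 8760 / 1697 = 113.6 kg/year

113.6 kg/year


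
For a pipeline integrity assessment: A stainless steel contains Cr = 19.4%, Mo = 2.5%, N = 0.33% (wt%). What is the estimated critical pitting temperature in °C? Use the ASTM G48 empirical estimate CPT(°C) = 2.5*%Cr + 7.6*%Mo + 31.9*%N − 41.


Apply the ASTM G48 empirical CPT estimate: CPT(°C) = 2.5*%Cr + 7.6*%Mo + 31.9*%N − 41
2.5*19.4 = 48.5; 7.6*2.5 = 19; 31.9*0.33 = 10.527
CPT = 48.5 + 19 + 10.527 − 41 = 37.027 °C
Rounded to 0.1 °C: CPT ≈ 37.0 °C

37.0 °C


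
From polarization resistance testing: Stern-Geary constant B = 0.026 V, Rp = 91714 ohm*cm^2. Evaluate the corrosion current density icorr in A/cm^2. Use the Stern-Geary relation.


Apply the Stern-Geary relation: icorr = B / Rp
icorr = 0.026 / 91714 = 2.835×10^-7 A/cm^2

2.835×10^-7 A/cm^2


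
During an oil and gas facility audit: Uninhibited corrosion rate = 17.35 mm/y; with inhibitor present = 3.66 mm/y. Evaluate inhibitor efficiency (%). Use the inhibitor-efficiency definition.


Apply the inhibitor-efficiency definition: IE = (CR_blank − CR_inh)/CR_blank × 100
IE = (17.35 − 3.66) / 17.35 × 100
IE = 13.69 / 17.35 × 100 = 78.9 %

78.9 %


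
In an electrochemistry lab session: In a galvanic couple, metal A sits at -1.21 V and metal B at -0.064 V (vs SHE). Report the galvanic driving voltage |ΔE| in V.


Driving voltage is the absolute potential difference.
|ΔE| = |-1.21 − (-0.064)| = 1.146 V

1.146 V


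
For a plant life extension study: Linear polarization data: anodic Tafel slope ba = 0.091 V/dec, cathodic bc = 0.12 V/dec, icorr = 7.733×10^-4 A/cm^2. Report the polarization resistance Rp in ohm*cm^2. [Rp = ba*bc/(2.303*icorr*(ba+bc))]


Apply the Stern-Geary equation: Rp = ba*bc / (2.303*icorr*(ba+bc))
ba*bc = 0.091*0.12 = 0.01092
ba+bc = 0.211; 2.303*icorr*(ba+bc) = 2.303*7.733×10^-4*0.211 = 3.7577199×10^-4
Rp = 0.01092 / 3.7577199×10^-4 = 29.1 ohm*cm^2

29.1 ohm*cm^2


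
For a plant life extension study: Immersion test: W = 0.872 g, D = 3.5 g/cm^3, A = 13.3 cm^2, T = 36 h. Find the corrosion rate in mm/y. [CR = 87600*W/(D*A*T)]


Apply the mm/y weight-loss relation: CR = 87600 * W / (D * A * T)
Numerator: 87600 * 0.872 = 76387.2
Denominator: 3.5 * 13.3 * 36 = 1675.8
CR = 76387.2 / 1675.8 = 45.582528 mm/y

45.582528 mm/y


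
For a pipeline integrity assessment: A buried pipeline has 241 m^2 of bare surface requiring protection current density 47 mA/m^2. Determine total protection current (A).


I = area * current density, then convert mA → A (÷1000)
I = 241 * 47 / 1000 = 11.33 A

11.33 A


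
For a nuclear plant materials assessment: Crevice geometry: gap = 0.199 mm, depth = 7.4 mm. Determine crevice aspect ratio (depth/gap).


Aspect ratio = depth / gap
Ratio = 7.4 / 0.199 = 37.2

37.2


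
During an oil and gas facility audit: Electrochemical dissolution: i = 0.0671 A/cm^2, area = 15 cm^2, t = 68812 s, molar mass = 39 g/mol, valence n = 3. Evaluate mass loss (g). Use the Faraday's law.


Apply Faraday's law: m = i*A*t*M / (n*F)
Total charge passed Q = i*A*t = 0.0671*15*68812 = 69259.278 C
m = Q*M/(n*F) = 69259.278*39/(3*96485) = 9.332 g

9.332 g


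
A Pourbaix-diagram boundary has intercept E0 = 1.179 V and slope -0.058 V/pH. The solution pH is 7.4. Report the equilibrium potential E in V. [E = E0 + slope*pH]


Apply the Pourbaix line equation: E = E0 + slope*pH
E = 1.179 + (-0.058)*7.4 = 1.179 + (-0.4292) = 0.7498 V
Rounded to 4 decimal places: E = 0.7498 V

0.7498 V


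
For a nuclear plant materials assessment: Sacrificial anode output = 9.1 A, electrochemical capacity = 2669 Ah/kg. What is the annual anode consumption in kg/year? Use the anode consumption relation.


Annual consumption = current * hours per year / capacity
Rate = 9.1 * 8760 / 2669 = 29.9 kg/year

29.9 kg/year


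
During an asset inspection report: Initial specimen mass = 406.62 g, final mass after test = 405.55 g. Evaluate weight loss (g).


Weight loss = initial − final
WL = 406.62 − 405.55 = 1.07 g

1.07 g


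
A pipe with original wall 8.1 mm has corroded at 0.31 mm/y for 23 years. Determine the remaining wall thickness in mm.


Remaining wall = original − CR × time
t = 8.1 − 0.31*23 = 8.1 − 7.13 = 0.97 mm

0.97 mm


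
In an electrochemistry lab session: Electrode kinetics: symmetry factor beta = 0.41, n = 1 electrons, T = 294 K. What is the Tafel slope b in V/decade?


Apply the Tafel slope relation: b = 2.303*R*T/(beta*n*F)
Numerator: 2.303 * 8.314 * 294 = 5629.26
Denominator: 0.41 * 1 * 96485 = 39558.85
b = 5629.26 / 39558.85 = 0.142 V/decade

0.142 V/decade


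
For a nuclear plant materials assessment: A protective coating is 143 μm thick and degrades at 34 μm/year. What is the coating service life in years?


Service life = thickness / degradation rate
Life = 143 / 34 = 4.2 years

4.2 years


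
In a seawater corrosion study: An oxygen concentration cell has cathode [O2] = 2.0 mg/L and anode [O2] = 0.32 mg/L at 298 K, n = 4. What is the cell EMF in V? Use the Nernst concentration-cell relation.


Apply the Nernst concentration-cell relation: E = (RT/nF)*ln(C_cathode/C_anode)
RT/nF = 8.314*298/(4*96485) = 0.00641958 V
ln(2.0/0.32) = 1.83258
E = 0.00641958 * 1.83258 = 0.01176 V

0.01176 V


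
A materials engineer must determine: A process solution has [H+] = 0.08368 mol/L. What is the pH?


pH = −log10[H+]
pH = −log10(0.08368) = 1.08

1.08


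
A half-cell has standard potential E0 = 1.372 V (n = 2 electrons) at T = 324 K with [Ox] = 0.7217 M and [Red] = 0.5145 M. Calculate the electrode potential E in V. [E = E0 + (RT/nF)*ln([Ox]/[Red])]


Apply the Nernst equation: E = E0 + (RT/nF)*ln([Ox]/[Red])
Step 1: RT/nF = 8.314*324/(2*96485) = 0.01395935 V
Step 2: [Ox]/[Red] = 0.7217/0.5145 = 1.402721
Step 3: ln(1.402721) = 0.338414
Step 4: correction = 0.01395935 * 0.338414 = 0.0047 V
E = 1.372 + 0.0047 = 1.3767 V

1.3767 V


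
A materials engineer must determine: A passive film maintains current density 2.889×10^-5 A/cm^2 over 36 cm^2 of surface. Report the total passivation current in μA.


I = i_pass * A, then convert A → μA (×10^6)
I = 2.889×10^-5 * 36 * 10^6 = 1040.04 μA

1040.04 μA


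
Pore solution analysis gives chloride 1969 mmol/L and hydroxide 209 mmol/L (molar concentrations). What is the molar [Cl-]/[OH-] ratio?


Threshold parameter = [Cl-] / [OH-] (molar basis; both in mmol/L, so units cancel)
Ratio = 1969 / 209 = 9.42

9.42


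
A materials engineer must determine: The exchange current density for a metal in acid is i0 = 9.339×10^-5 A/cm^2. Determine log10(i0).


i0 = 9.339×10^-5 A/cm^2
log10(i0) = -4.03

-4.03


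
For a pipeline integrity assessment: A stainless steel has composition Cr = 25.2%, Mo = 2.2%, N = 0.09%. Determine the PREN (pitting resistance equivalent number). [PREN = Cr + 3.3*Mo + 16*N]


Apply the PREN formula: PREN = Cr + 3.3*Mo + 16*N
PREN = 25.2 + 3.3*2.2 + 16*0.09
PREN = 25.2 + 7.26 + 1.44 = 33.9

33.9


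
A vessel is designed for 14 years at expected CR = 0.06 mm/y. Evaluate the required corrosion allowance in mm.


Corrosion allowance = CR × design life
CA = 0.06 * 14 = 0.84 mm

0.84 mm


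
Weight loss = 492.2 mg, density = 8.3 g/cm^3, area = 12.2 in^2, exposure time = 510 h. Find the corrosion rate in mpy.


Apply the mpy weight-loss relation: CR = 534 * W / (D * A * T)
Numerator: 534 * 492.2 = 262834.8
Denominator: 8.3 * 12.2 * 510 = 51642.6
CR = 262834.8 / 51642.6 = 5.0895 mpy

5.0895 mpy


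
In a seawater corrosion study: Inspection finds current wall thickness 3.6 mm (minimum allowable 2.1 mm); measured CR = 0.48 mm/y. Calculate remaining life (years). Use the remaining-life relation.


Apply the remaining-life relation: RL = (t_current − t_min) / CR
RL = (3.6 − 2.1) / 0.48 = 1.5 / 0.48 = 3.1 years

3.1 years


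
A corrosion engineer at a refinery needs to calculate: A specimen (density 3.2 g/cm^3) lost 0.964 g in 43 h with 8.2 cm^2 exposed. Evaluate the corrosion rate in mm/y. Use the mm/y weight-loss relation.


Apply the mm/y weight-loss relation: CR = 87600 * W / (D * A * T)
Numerator: 87600 * 0.964 = 84446.4
Denominator: 3.2 * 8.2 * 43 = 1128.32
CR = 84446.4 / 1128.32 = 74.8426 mm/y

74.8426 mm/y


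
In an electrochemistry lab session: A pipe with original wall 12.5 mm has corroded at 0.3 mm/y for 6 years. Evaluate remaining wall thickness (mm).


Remaining wall = original − CR × time
t = 12.5 − 0.3*6 = 12.5 − 1.8 = 10.7 mm

10.7 mm


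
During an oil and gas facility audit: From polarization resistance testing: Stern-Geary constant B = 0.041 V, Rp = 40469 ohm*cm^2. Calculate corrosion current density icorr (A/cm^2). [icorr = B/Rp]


Apply the Stern-Geary relation: icorr = B / Rp
icorr = 0.041 / 40469 = 1.013×10^-6 A/cm^2

1.013×10^-6 A/cm^2


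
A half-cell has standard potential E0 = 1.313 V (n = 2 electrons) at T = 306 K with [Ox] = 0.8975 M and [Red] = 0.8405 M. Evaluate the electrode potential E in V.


Apply the Nernst equation: E = E0 + (RT/nF)*ln([Ox]/[Red])
Step 1: RT/nF = 8.314*306/(2*96485) = 0.01318383 V
Step 2: [Ox]/[Red] = 0.8975/0.8405 = 1.067817
Step 3: ln(1.067817) = 0.065616
Step 4: correction = 0.01318383 * 0.065616 = 0.0009 V
E = 1.313 + 0.0009 = 1.3139 V

1.3139 V


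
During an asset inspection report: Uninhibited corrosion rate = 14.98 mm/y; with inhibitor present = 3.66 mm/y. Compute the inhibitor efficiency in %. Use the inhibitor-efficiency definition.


Apply the inhibitor-efficiency definition: IE = (CR_blank − CR_inh)/CR_blank × 100
IE = (14.98 − 3.66) / 14.98 × 100
IE = 11.32 / 14.98 × 100 = 75.6 %

75.6 %


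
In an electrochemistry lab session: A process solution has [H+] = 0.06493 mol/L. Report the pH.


pH = −log10[H+]
pH = −log10(0.06493) = 1.19

1.19


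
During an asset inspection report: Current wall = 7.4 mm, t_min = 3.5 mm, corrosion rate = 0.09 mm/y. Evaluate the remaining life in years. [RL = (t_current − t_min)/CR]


Apply the remaining-life relation: RL = (t_current − t_min) / CR
RL = (7.4 − 3.5) / 0.09 = 3.9 / 0.09 = 43.3 years

43.3 years


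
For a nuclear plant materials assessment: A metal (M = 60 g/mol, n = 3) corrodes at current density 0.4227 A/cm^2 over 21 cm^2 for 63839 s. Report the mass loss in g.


Apply Faraday's law: m = i*A*t*M / (n*F)
Total charge passed Q = i*A*t = 0.4227*21*63839 = 566679.6513 C
m = Q*M/(n*F) = 566679.6513*60/(3*96485) = 117.46482 g

117.46482 g
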